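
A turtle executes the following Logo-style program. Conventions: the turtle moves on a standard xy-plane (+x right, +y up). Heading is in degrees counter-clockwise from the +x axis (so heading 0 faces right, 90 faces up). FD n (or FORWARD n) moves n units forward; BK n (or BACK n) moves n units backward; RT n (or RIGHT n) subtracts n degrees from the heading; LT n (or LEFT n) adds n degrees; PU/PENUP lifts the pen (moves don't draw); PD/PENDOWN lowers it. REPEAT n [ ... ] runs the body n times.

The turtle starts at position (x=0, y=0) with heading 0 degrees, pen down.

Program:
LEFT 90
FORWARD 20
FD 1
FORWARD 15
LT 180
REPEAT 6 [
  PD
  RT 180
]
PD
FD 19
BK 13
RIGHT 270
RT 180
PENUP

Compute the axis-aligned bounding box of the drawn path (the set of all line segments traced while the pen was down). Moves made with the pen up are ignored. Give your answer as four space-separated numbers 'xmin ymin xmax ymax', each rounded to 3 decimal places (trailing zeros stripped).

Answer: 0 0 0 36

Derivation:
Executing turtle program step by step:
Start: pos=(0,0), heading=0, pen down
LT 90: heading 0 -> 90
FD 20: (0,0) -> (0,20) [heading=90, draw]
FD 1: (0,20) -> (0,21) [heading=90, draw]
FD 15: (0,21) -> (0,36) [heading=90, draw]
LT 180: heading 90 -> 270
REPEAT 6 [
  -- iteration 1/6 --
  PD: pen down
  RT 180: heading 270 -> 90
  -- iteration 2/6 --
  PD: pen down
  RT 180: heading 90 -> 270
  -- iteration 3/6 --
  PD: pen down
  RT 180: heading 270 -> 90
  -- iteration 4/6 --
  PD: pen down
  RT 180: heading 90 -> 270
  -- iteration 5/6 --
  PD: pen down
  RT 180: heading 270 -> 90
  -- iteration 6/6 --
  PD: pen down
  RT 180: heading 90 -> 270
]
PD: pen down
FD 19: (0,36) -> (0,17) [heading=270, draw]
BK 13: (0,17) -> (0,30) [heading=270, draw]
RT 270: heading 270 -> 0
RT 180: heading 0 -> 180
PU: pen up
Final: pos=(0,30), heading=180, 5 segment(s) drawn

Segment endpoints: x in {0, 0, 0, 0, 0, 0}, y in {0, 17, 20, 21, 30, 36}
xmin=0, ymin=0, xmax=0, ymax=36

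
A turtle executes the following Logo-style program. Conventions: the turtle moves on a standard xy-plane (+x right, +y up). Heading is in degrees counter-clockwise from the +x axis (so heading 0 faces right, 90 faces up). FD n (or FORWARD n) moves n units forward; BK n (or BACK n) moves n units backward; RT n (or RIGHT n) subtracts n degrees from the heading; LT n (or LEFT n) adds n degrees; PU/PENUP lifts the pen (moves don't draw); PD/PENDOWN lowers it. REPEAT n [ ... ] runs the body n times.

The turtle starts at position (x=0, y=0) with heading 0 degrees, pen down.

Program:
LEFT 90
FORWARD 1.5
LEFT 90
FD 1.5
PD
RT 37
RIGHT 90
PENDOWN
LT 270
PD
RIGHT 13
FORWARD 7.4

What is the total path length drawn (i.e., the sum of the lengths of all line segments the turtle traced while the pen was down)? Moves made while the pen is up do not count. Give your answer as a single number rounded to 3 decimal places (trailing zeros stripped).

Executing turtle program step by step:
Start: pos=(0,0), heading=0, pen down
LT 90: heading 0 -> 90
FD 1.5: (0,0) -> (0,1.5) [heading=90, draw]
LT 90: heading 90 -> 180
FD 1.5: (0,1.5) -> (-1.5,1.5) [heading=180, draw]
PD: pen down
RT 37: heading 180 -> 143
RT 90: heading 143 -> 53
PD: pen down
LT 270: heading 53 -> 323
PD: pen down
RT 13: heading 323 -> 310
FD 7.4: (-1.5,1.5) -> (3.257,-4.169) [heading=310, draw]
Final: pos=(3.257,-4.169), heading=310, 3 segment(s) drawn

Segment lengths:
  seg 1: (0,0) -> (0,1.5), length = 1.5
  seg 2: (0,1.5) -> (-1.5,1.5), length = 1.5
  seg 3: (-1.5,1.5) -> (3.257,-4.169), length = 7.4
Total = 10.4

Answer: 10.4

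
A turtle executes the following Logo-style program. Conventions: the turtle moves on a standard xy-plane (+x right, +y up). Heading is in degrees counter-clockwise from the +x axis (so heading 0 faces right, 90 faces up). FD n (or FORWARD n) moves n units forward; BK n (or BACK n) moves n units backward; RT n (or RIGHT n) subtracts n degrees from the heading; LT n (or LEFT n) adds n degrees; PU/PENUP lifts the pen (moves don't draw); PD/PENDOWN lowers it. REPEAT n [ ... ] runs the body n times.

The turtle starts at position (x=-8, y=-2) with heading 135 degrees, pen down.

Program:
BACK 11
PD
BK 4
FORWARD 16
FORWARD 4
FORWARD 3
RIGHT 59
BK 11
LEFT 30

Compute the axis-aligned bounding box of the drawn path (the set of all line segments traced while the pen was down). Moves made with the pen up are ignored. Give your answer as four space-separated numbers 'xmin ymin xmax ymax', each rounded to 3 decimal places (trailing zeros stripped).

Answer: -16.318 -12.607 2.607 3.657

Derivation:
Executing turtle program step by step:
Start: pos=(-8,-2), heading=135, pen down
BK 11: (-8,-2) -> (-0.222,-9.778) [heading=135, draw]
PD: pen down
BK 4: (-0.222,-9.778) -> (2.607,-12.607) [heading=135, draw]
FD 16: (2.607,-12.607) -> (-8.707,-1.293) [heading=135, draw]
FD 4: (-8.707,-1.293) -> (-11.536,1.536) [heading=135, draw]
FD 3: (-11.536,1.536) -> (-13.657,3.657) [heading=135, draw]
RT 59: heading 135 -> 76
BK 11: (-13.657,3.657) -> (-16.318,-7.016) [heading=76, draw]
LT 30: heading 76 -> 106
Final: pos=(-16.318,-7.016), heading=106, 6 segment(s) drawn

Segment endpoints: x in {-16.318, -13.657, -11.536, -8.707, -8, -0.222, 2.607}, y in {-12.607, -9.778, -7.016, -2, -1.293, 1.536, 3.657}
xmin=-16.318, ymin=-12.607, xmax=2.607, ymax=3.657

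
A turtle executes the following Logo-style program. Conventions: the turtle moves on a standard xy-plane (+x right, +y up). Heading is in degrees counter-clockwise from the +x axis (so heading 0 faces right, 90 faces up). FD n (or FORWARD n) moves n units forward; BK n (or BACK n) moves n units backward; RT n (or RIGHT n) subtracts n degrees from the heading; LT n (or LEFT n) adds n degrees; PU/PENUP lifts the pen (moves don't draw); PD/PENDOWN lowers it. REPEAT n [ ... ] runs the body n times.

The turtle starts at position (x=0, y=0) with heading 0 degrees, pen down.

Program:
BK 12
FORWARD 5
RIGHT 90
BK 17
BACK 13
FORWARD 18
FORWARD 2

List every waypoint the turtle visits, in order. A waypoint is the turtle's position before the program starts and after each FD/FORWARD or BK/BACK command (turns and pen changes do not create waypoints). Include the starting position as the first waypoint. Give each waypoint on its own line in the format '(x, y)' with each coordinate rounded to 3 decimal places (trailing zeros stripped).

Executing turtle program step by step:
Start: pos=(0,0), heading=0, pen down
BK 12: (0,0) -> (-12,0) [heading=0, draw]
FD 5: (-12,0) -> (-7,0) [heading=0, draw]
RT 90: heading 0 -> 270
BK 17: (-7,0) -> (-7,17) [heading=270, draw]
BK 13: (-7,17) -> (-7,30) [heading=270, draw]
FD 18: (-7,30) -> (-7,12) [heading=270, draw]
FD 2: (-7,12) -> (-7,10) [heading=270, draw]
Final: pos=(-7,10), heading=270, 6 segment(s) drawn
Waypoints (7 total):
(0, 0)
(-12, 0)
(-7, 0)
(-7, 17)
(-7, 30)
(-7, 12)
(-7, 10)

Answer: (0, 0)
(-12, 0)
(-7, 0)
(-7, 17)
(-7, 30)
(-7, 12)
(-7, 10)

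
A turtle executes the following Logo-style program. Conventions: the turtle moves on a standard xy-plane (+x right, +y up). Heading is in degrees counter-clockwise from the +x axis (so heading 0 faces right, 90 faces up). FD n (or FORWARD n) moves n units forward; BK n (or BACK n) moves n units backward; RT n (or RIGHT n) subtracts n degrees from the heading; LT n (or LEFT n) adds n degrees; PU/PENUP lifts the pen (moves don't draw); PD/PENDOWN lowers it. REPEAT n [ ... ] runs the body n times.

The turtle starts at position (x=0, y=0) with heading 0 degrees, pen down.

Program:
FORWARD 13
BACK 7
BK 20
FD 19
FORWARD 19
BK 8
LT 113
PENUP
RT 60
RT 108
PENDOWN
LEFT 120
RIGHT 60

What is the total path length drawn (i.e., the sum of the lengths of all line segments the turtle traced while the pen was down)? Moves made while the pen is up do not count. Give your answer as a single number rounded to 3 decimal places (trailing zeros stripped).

Answer: 86

Derivation:
Executing turtle program step by step:
Start: pos=(0,0), heading=0, pen down
FD 13: (0,0) -> (13,0) [heading=0, draw]
BK 7: (13,0) -> (6,0) [heading=0, draw]
BK 20: (6,0) -> (-14,0) [heading=0, draw]
FD 19: (-14,0) -> (5,0) [heading=0, draw]
FD 19: (5,0) -> (24,0) [heading=0, draw]
BK 8: (24,0) -> (16,0) [heading=0, draw]
LT 113: heading 0 -> 113
PU: pen up
RT 60: heading 113 -> 53
RT 108: heading 53 -> 305
PD: pen down
LT 120: heading 305 -> 65
RT 60: heading 65 -> 5
Final: pos=(16,0), heading=5, 6 segment(s) drawn

Segment lengths:
  seg 1: (0,0) -> (13,0), length = 13
  seg 2: (13,0) -> (6,0), length = 7
  seg 3: (6,0) -> (-14,0), length = 20
  seg 4: (-14,0) -> (5,0), length = 19
  seg 5: (5,0) -> (24,0), length = 19
  seg 6: (24,0) -> (16,0), length = 8
Total = 86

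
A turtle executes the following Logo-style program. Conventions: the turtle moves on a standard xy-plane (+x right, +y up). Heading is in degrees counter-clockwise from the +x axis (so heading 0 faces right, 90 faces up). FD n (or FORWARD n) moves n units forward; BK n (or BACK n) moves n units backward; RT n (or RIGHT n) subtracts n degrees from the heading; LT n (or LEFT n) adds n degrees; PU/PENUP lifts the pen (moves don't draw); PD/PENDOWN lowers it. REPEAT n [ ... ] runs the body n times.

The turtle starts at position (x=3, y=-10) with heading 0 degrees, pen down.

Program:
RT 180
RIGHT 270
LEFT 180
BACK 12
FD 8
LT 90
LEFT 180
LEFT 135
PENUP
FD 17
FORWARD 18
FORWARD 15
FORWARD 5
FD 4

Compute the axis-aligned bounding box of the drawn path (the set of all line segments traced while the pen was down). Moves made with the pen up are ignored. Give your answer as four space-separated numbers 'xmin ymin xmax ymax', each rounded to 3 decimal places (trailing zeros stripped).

Executing turtle program step by step:
Start: pos=(3,-10), heading=0, pen down
RT 180: heading 0 -> 180
RT 270: heading 180 -> 270
LT 180: heading 270 -> 90
BK 12: (3,-10) -> (3,-22) [heading=90, draw]
FD 8: (3,-22) -> (3,-14) [heading=90, draw]
LT 90: heading 90 -> 180
LT 180: heading 180 -> 0
LT 135: heading 0 -> 135
PU: pen up
FD 17: (3,-14) -> (-9.021,-1.979) [heading=135, move]
FD 18: (-9.021,-1.979) -> (-21.749,10.749) [heading=135, move]
FD 15: (-21.749,10.749) -> (-32.355,21.355) [heading=135, move]
FD 5: (-32.355,21.355) -> (-35.891,24.891) [heading=135, move]
FD 4: (-35.891,24.891) -> (-38.719,27.719) [heading=135, move]
Final: pos=(-38.719,27.719), heading=135, 2 segment(s) drawn

Segment endpoints: x in {3, 3, 3}, y in {-22, -14, -10}
xmin=3, ymin=-22, xmax=3, ymax=-10

Answer: 3 -22 3 -10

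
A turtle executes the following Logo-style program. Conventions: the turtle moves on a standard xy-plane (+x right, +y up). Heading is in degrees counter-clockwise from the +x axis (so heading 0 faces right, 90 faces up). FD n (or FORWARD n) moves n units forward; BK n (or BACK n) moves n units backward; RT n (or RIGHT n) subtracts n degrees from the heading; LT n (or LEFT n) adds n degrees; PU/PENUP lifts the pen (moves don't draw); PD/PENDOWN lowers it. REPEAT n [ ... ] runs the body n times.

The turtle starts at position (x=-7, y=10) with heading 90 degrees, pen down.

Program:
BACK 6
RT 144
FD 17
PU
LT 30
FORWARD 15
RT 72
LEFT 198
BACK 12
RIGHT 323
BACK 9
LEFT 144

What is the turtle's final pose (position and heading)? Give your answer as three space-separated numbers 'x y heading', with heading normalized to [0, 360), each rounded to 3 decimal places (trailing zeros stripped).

Answer: 25.983 -33.497 283

Derivation:
Executing turtle program step by step:
Start: pos=(-7,10), heading=90, pen down
BK 6: (-7,10) -> (-7,4) [heading=90, draw]
RT 144: heading 90 -> 306
FD 17: (-7,4) -> (2.992,-9.753) [heading=306, draw]
PU: pen up
LT 30: heading 306 -> 336
FD 15: (2.992,-9.753) -> (16.696,-15.854) [heading=336, move]
RT 72: heading 336 -> 264
LT 198: heading 264 -> 102
BK 12: (16.696,-15.854) -> (19.19,-27.592) [heading=102, move]
RT 323: heading 102 -> 139
BK 9: (19.19,-27.592) -> (25.983,-33.497) [heading=139, move]
LT 144: heading 139 -> 283
Final: pos=(25.983,-33.497), heading=283, 2 segment(s) drawn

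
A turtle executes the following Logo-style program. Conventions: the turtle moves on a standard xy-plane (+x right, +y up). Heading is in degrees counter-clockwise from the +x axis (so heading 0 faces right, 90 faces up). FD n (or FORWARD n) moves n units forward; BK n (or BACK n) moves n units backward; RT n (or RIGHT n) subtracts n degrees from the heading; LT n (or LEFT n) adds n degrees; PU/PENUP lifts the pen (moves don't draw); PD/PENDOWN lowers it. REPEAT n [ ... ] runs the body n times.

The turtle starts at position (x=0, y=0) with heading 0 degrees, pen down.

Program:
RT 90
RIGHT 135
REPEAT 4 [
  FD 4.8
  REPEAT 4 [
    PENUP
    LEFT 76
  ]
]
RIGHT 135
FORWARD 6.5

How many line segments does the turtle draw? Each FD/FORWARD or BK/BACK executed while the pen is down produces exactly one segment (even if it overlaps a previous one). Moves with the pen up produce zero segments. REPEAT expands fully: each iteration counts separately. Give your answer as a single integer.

Executing turtle program step by step:
Start: pos=(0,0), heading=0, pen down
RT 90: heading 0 -> 270
RT 135: heading 270 -> 135
REPEAT 4 [
  -- iteration 1/4 --
  FD 4.8: (0,0) -> (-3.394,3.394) [heading=135, draw]
  REPEAT 4 [
    -- iteration 1/4 --
    PU: pen up
    LT 76: heading 135 -> 211
    -- iteration 2/4 --
    PU: pen up
    LT 76: heading 211 -> 287
    -- iteration 3/4 --
    PU: pen up
    LT 76: heading 287 -> 3
    -- iteration 4/4 --
    PU: pen up
    LT 76: heading 3 -> 79
  ]
  -- iteration 2/4 --
  FD 4.8: (-3.394,3.394) -> (-2.478,8.106) [heading=79, move]
  REPEAT 4 [
    -- iteration 1/4 --
    PU: pen up
    LT 76: heading 79 -> 155
    -- iteration 2/4 --
    PU: pen up
    LT 76: heading 155 -> 231
    -- iteration 3/4 --
    PU: pen up
    LT 76: heading 231 -> 307
    -- iteration 4/4 --
    PU: pen up
    LT 76: heading 307 -> 23
  ]
  -- iteration 3/4 --
  FD 4.8: (-2.478,8.106) -> (1.94,9.981) [heading=23, move]
  REPEAT 4 [
    -- iteration 1/4 --
    PU: pen up
    LT 76: heading 23 -> 99
    -- iteration 2/4 --
    PU: pen up
    LT 76: heading 99 -> 175
    -- iteration 3/4 --
    PU: pen up
    LT 76: heading 175 -> 251
    -- iteration 4/4 --
    PU: pen up
    LT 76: heading 251 -> 327
  ]
  -- iteration 4/4 --
  FD 4.8: (1.94,9.981) -> (5.966,7.367) [heading=327, move]
  REPEAT 4 [
    -- iteration 1/4 --
    PU: pen up
    LT 76: heading 327 -> 43
    -- iteration 2/4 --
    PU: pen up
    LT 76: heading 43 -> 119
    -- iteration 3/4 --
    PU: pen up
    LT 76: heading 119 -> 195
    -- iteration 4/4 --
    PU: pen up
    LT 76: heading 195 -> 271
  ]
]
RT 135: heading 271 -> 136
FD 6.5: (5.966,7.367) -> (1.29,11.882) [heading=136, move]
Final: pos=(1.29,11.882), heading=136, 1 segment(s) drawn
Segments drawn: 1

Answer: 1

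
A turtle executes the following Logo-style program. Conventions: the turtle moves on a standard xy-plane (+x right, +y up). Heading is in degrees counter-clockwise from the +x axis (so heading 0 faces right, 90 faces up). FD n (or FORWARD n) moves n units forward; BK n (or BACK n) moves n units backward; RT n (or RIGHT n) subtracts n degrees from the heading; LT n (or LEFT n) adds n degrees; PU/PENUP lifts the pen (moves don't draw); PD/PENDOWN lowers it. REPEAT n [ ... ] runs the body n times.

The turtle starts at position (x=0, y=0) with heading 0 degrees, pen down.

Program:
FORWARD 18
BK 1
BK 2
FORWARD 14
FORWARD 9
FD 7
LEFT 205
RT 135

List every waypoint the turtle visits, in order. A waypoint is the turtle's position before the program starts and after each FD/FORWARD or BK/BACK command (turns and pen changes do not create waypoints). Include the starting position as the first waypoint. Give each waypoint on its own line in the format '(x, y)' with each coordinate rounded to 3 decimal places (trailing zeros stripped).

Answer: (0, 0)
(18, 0)
(17, 0)
(15, 0)
(29, 0)
(38, 0)
(45, 0)

Derivation:
Executing turtle program step by step:
Start: pos=(0,0), heading=0, pen down
FD 18: (0,0) -> (18,0) [heading=0, draw]
BK 1: (18,0) -> (17,0) [heading=0, draw]
BK 2: (17,0) -> (15,0) [heading=0, draw]
FD 14: (15,0) -> (29,0) [heading=0, draw]
FD 9: (29,0) -> (38,0) [heading=0, draw]
FD 7: (38,0) -> (45,0) [heading=0, draw]
LT 205: heading 0 -> 205
RT 135: heading 205 -> 70
Final: pos=(45,0), heading=70, 6 segment(s) drawn
Waypoints (7 total):
(0, 0)
(18, 0)
(17, 0)
(15, 0)
(29, 0)
(38, 0)
(45, 0)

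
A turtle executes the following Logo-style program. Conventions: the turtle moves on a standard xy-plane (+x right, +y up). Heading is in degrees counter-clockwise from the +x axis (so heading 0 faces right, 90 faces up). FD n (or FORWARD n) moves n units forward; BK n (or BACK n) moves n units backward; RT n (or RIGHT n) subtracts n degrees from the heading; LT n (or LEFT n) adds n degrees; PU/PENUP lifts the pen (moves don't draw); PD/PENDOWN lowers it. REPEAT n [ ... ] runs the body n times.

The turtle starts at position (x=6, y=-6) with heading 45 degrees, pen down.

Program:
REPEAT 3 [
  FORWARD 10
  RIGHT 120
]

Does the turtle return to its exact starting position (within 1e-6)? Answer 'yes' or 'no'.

Executing turtle program step by step:
Start: pos=(6,-6), heading=45, pen down
REPEAT 3 [
  -- iteration 1/3 --
  FD 10: (6,-6) -> (13.071,1.071) [heading=45, draw]
  RT 120: heading 45 -> 285
  -- iteration 2/3 --
  FD 10: (13.071,1.071) -> (15.659,-8.588) [heading=285, draw]
  RT 120: heading 285 -> 165
  -- iteration 3/3 --
  FD 10: (15.659,-8.588) -> (6,-6) [heading=165, draw]
  RT 120: heading 165 -> 45
]
Final: pos=(6,-6), heading=45, 3 segment(s) drawn

Start position: (6, -6)
Final position: (6, -6)
Distance = 0; < 1e-6 -> CLOSED

Answer: yes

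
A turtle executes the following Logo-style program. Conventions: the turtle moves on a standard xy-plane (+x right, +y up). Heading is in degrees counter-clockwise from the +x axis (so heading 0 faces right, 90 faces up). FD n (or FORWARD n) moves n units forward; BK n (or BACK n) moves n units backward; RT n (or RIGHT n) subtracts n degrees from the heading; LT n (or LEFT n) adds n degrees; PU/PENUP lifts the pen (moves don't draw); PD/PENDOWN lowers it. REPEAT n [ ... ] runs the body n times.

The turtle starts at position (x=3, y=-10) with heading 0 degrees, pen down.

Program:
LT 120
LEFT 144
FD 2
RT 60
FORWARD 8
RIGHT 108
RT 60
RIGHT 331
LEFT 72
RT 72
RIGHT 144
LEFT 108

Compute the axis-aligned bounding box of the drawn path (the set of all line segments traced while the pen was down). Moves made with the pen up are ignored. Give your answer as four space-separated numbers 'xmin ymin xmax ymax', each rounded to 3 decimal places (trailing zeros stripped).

Answer: -4.517 -15.243 3 -10

Derivation:
Executing turtle program step by step:
Start: pos=(3,-10), heading=0, pen down
LT 120: heading 0 -> 120
LT 144: heading 120 -> 264
FD 2: (3,-10) -> (2.791,-11.989) [heading=264, draw]
RT 60: heading 264 -> 204
FD 8: (2.791,-11.989) -> (-4.517,-15.243) [heading=204, draw]
RT 108: heading 204 -> 96
RT 60: heading 96 -> 36
RT 331: heading 36 -> 65
LT 72: heading 65 -> 137
RT 72: heading 137 -> 65
RT 144: heading 65 -> 281
LT 108: heading 281 -> 29
Final: pos=(-4.517,-15.243), heading=29, 2 segment(s) drawn

Segment endpoints: x in {-4.517, 2.791, 3}, y in {-15.243, -11.989, -10}
xmin=-4.517, ymin=-15.243, xmax=3, ymax=-10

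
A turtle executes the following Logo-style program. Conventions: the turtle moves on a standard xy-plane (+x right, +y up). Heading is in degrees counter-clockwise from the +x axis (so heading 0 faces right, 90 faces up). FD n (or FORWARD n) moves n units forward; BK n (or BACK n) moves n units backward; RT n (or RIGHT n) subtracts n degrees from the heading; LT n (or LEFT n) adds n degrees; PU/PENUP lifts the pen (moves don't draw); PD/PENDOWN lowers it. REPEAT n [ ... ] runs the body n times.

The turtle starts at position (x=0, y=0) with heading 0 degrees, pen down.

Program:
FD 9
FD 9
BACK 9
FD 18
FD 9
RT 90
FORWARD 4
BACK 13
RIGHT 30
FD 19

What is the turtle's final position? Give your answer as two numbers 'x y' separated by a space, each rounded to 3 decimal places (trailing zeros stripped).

Answer: 26.5 -7.454

Derivation:
Executing turtle program step by step:
Start: pos=(0,0), heading=0, pen down
FD 9: (0,0) -> (9,0) [heading=0, draw]
FD 9: (9,0) -> (18,0) [heading=0, draw]
BK 9: (18,0) -> (9,0) [heading=0, draw]
FD 18: (9,0) -> (27,0) [heading=0, draw]
FD 9: (27,0) -> (36,0) [heading=0, draw]
RT 90: heading 0 -> 270
FD 4: (36,0) -> (36,-4) [heading=270, draw]
BK 13: (36,-4) -> (36,9) [heading=270, draw]
RT 30: heading 270 -> 240
FD 19: (36,9) -> (26.5,-7.454) [heading=240, draw]
Final: pos=(26.5,-7.454), heading=240, 8 segment(s) drawn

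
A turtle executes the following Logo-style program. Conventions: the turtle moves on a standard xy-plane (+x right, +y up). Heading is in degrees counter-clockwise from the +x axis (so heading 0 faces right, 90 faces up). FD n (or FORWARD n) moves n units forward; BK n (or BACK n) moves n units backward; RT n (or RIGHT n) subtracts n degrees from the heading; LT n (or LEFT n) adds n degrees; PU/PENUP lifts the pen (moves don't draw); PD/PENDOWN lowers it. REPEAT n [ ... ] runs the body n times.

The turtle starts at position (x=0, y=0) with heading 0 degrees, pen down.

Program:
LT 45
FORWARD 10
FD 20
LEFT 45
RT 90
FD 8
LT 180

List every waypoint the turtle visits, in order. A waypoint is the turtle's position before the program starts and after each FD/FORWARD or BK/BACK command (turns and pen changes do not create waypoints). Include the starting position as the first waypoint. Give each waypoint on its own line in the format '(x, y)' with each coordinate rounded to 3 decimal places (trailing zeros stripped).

Executing turtle program step by step:
Start: pos=(0,0), heading=0, pen down
LT 45: heading 0 -> 45
FD 10: (0,0) -> (7.071,7.071) [heading=45, draw]
FD 20: (7.071,7.071) -> (21.213,21.213) [heading=45, draw]
LT 45: heading 45 -> 90
RT 90: heading 90 -> 0
FD 8: (21.213,21.213) -> (29.213,21.213) [heading=0, draw]
LT 180: heading 0 -> 180
Final: pos=(29.213,21.213), heading=180, 3 segment(s) drawn
Waypoints (4 total):
(0, 0)
(7.071, 7.071)
(21.213, 21.213)
(29.213, 21.213)

Answer: (0, 0)
(7.071, 7.071)
(21.213, 21.213)
(29.213, 21.213)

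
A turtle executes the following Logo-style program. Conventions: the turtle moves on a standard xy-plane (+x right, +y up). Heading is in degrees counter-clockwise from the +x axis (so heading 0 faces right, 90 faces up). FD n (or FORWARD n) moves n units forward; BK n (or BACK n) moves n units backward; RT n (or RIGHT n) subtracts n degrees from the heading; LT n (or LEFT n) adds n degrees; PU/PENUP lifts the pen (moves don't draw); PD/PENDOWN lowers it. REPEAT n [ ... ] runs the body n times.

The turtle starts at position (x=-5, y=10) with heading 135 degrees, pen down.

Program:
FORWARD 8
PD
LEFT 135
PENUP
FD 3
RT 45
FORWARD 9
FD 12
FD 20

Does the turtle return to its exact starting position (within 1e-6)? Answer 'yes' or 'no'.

Answer: no

Derivation:
Executing turtle program step by step:
Start: pos=(-5,10), heading=135, pen down
FD 8: (-5,10) -> (-10.657,15.657) [heading=135, draw]
PD: pen down
LT 135: heading 135 -> 270
PU: pen up
FD 3: (-10.657,15.657) -> (-10.657,12.657) [heading=270, move]
RT 45: heading 270 -> 225
FD 9: (-10.657,12.657) -> (-17.021,6.293) [heading=225, move]
FD 12: (-17.021,6.293) -> (-25.506,-2.192) [heading=225, move]
FD 20: (-25.506,-2.192) -> (-39.648,-16.335) [heading=225, move]
Final: pos=(-39.648,-16.335), heading=225, 1 segment(s) drawn

Start position: (-5, 10)
Final position: (-39.648, -16.335)
Distance = 43.52; >= 1e-6 -> NOT closed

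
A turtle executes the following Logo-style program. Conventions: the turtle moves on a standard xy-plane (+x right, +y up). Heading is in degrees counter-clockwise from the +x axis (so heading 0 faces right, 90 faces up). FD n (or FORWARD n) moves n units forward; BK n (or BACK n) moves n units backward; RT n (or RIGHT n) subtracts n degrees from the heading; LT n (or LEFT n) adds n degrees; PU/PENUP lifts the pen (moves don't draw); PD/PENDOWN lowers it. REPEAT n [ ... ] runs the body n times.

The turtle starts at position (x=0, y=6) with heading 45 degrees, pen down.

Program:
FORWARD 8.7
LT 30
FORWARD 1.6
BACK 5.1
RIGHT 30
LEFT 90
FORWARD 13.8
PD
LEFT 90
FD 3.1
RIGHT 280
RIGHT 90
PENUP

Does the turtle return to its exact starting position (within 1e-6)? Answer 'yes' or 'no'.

Executing turtle program step by step:
Start: pos=(0,6), heading=45, pen down
FD 8.7: (0,6) -> (6.152,12.152) [heading=45, draw]
LT 30: heading 45 -> 75
FD 1.6: (6.152,12.152) -> (6.566,13.697) [heading=75, draw]
BK 5.1: (6.566,13.697) -> (5.246,8.771) [heading=75, draw]
RT 30: heading 75 -> 45
LT 90: heading 45 -> 135
FD 13.8: (5.246,8.771) -> (-4.512,18.529) [heading=135, draw]
PD: pen down
LT 90: heading 135 -> 225
FD 3.1: (-4.512,18.529) -> (-6.704,16.337) [heading=225, draw]
RT 280: heading 225 -> 305
RT 90: heading 305 -> 215
PU: pen up
Final: pos=(-6.704,16.337), heading=215, 5 segment(s) drawn

Start position: (0, 6)
Final position: (-6.704, 16.337)
Distance = 12.321; >= 1e-6 -> NOT closed

Answer: no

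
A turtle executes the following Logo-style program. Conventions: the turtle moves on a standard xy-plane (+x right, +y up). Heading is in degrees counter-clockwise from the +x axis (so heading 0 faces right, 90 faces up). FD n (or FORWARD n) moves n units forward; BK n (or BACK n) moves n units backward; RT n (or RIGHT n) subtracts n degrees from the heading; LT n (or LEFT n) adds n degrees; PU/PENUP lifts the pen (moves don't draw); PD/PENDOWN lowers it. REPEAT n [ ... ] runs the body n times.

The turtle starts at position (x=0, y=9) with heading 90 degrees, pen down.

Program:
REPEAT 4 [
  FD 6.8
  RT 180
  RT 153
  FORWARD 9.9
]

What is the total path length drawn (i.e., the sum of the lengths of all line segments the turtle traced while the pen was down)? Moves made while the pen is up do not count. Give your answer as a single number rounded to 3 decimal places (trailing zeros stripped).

Answer: 66.8

Derivation:
Executing turtle program step by step:
Start: pos=(0,9), heading=90, pen down
REPEAT 4 [
  -- iteration 1/4 --
  FD 6.8: (0,9) -> (0,15.8) [heading=90, draw]
  RT 180: heading 90 -> 270
  RT 153: heading 270 -> 117
  FD 9.9: (0,15.8) -> (-4.495,24.621) [heading=117, draw]
  -- iteration 2/4 --
  FD 6.8: (-4.495,24.621) -> (-7.582,30.68) [heading=117, draw]
  RT 180: heading 117 -> 297
  RT 153: heading 297 -> 144
  FD 9.9: (-7.582,30.68) -> (-15.591,36.499) [heading=144, draw]
  -- iteration 3/4 --
  FD 6.8: (-15.591,36.499) -> (-21.092,40.496) [heading=144, draw]
  RT 180: heading 144 -> 324
  RT 153: heading 324 -> 171
  FD 9.9: (-21.092,40.496) -> (-30.87,42.045) [heading=171, draw]
  -- iteration 4/4 --
  FD 6.8: (-30.87,42.045) -> (-37.587,43.108) [heading=171, draw]
  RT 180: heading 171 -> 351
  RT 153: heading 351 -> 198
  FD 9.9: (-37.587,43.108) -> (-47.002,40.049) [heading=198, draw]
]
Final: pos=(-47.002,40.049), heading=198, 8 segment(s) drawn

Segment lengths:
  seg 1: (0,9) -> (0,15.8), length = 6.8
  seg 2: (0,15.8) -> (-4.495,24.621), length = 9.9
  seg 3: (-4.495,24.621) -> (-7.582,30.68), length = 6.8
  seg 4: (-7.582,30.68) -> (-15.591,36.499), length = 9.9
  seg 5: (-15.591,36.499) -> (-21.092,40.496), length = 6.8
  seg 6: (-21.092,40.496) -> (-30.87,42.045), length = 9.9
  seg 7: (-30.87,42.045) -> (-37.587,43.108), length = 6.8
  seg 8: (-37.587,43.108) -> (-47.002,40.049), length = 9.9
Total = 66.8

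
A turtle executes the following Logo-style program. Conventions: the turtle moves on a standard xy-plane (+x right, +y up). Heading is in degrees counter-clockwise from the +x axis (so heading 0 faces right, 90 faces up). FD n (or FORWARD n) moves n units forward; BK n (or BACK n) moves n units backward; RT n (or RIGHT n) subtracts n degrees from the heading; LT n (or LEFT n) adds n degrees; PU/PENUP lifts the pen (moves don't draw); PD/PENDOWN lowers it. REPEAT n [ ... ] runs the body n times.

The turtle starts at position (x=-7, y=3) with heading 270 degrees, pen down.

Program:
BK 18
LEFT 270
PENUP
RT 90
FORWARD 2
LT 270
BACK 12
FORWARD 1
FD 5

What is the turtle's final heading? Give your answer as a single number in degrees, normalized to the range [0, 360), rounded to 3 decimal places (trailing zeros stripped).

Executing turtle program step by step:
Start: pos=(-7,3), heading=270, pen down
BK 18: (-7,3) -> (-7,21) [heading=270, draw]
LT 270: heading 270 -> 180
PU: pen up
RT 90: heading 180 -> 90
FD 2: (-7,21) -> (-7,23) [heading=90, move]
LT 270: heading 90 -> 0
BK 12: (-7,23) -> (-19,23) [heading=0, move]
FD 1: (-19,23) -> (-18,23) [heading=0, move]
FD 5: (-18,23) -> (-13,23) [heading=0, move]
Final: pos=(-13,23), heading=0, 1 segment(s) drawn

Answer: 0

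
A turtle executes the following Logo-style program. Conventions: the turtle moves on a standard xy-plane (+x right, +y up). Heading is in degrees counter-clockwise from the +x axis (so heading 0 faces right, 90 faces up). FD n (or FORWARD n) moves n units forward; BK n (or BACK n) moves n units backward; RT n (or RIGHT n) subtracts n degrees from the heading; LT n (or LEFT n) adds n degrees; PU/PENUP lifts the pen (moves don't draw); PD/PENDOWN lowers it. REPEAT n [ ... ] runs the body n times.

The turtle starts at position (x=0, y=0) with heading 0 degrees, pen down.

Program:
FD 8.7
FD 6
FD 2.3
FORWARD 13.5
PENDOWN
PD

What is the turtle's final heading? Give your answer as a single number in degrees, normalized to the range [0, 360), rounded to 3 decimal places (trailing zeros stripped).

Answer: 0

Derivation:
Executing turtle program step by step:
Start: pos=(0,0), heading=0, pen down
FD 8.7: (0,0) -> (8.7,0) [heading=0, draw]
FD 6: (8.7,0) -> (14.7,0) [heading=0, draw]
FD 2.3: (14.7,0) -> (17,0) [heading=0, draw]
FD 13.5: (17,0) -> (30.5,0) [heading=0, draw]
PD: pen down
PD: pen down
Final: pos=(30.5,0), heading=0, 4 segment(s) drawn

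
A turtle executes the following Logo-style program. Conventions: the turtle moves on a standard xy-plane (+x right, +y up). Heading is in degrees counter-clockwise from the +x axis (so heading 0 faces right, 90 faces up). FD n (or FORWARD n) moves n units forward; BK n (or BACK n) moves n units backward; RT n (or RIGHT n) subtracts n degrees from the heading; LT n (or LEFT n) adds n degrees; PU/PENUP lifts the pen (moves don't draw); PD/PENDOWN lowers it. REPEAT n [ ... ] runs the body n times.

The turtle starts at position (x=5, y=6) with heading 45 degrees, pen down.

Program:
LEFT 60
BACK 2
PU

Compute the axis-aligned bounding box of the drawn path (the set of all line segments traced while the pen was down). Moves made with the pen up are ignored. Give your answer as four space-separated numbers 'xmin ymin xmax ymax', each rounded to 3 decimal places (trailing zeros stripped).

Executing turtle program step by step:
Start: pos=(5,6), heading=45, pen down
LT 60: heading 45 -> 105
BK 2: (5,6) -> (5.518,4.068) [heading=105, draw]
PU: pen up
Final: pos=(5.518,4.068), heading=105, 1 segment(s) drawn

Segment endpoints: x in {5, 5.518}, y in {4.068, 6}
xmin=5, ymin=4.068, xmax=5.518, ymax=6

Answer: 5 4.068 5.518 6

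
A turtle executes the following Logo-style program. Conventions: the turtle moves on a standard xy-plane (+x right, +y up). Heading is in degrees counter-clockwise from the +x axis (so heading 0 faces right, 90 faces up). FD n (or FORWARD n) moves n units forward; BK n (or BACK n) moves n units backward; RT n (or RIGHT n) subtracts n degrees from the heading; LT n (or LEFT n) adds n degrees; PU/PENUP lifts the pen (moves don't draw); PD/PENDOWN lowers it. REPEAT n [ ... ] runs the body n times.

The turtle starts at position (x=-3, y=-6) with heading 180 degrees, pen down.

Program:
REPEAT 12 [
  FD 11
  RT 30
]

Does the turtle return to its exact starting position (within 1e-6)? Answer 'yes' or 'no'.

Executing turtle program step by step:
Start: pos=(-3,-6), heading=180, pen down
REPEAT 12 [
  -- iteration 1/12 --
  FD 11: (-3,-6) -> (-14,-6) [heading=180, draw]
  RT 30: heading 180 -> 150
  -- iteration 2/12 --
  FD 11: (-14,-6) -> (-23.526,-0.5) [heading=150, draw]
  RT 30: heading 150 -> 120
  -- iteration 3/12 --
  FD 11: (-23.526,-0.5) -> (-29.026,9.026) [heading=120, draw]
  RT 30: heading 120 -> 90
  -- iteration 4/12 --
  FD 11: (-29.026,9.026) -> (-29.026,20.026) [heading=90, draw]
  RT 30: heading 90 -> 60
  -- iteration 5/12 --
  FD 11: (-29.026,20.026) -> (-23.526,29.553) [heading=60, draw]
  RT 30: heading 60 -> 30
  -- iteration 6/12 --
  FD 11: (-23.526,29.553) -> (-14,35.053) [heading=30, draw]
  RT 30: heading 30 -> 0
  -- iteration 7/12 --
  FD 11: (-14,35.053) -> (-3,35.053) [heading=0, draw]
  RT 30: heading 0 -> 330
  -- iteration 8/12 --
  FD 11: (-3,35.053) -> (6.526,29.553) [heading=330, draw]
  RT 30: heading 330 -> 300
  -- iteration 9/12 --
  FD 11: (6.526,29.553) -> (12.026,20.026) [heading=300, draw]
  RT 30: heading 300 -> 270
  -- iteration 10/12 --
  FD 11: (12.026,20.026) -> (12.026,9.026) [heading=270, draw]
  RT 30: heading 270 -> 240
  -- iteration 11/12 --
  FD 11: (12.026,9.026) -> (6.526,-0.5) [heading=240, draw]
  RT 30: heading 240 -> 210
  -- iteration 12/12 --
  FD 11: (6.526,-0.5) -> (-3,-6) [heading=210, draw]
  RT 30: heading 210 -> 180
]
Final: pos=(-3,-6), heading=180, 12 segment(s) drawn

Start position: (-3, -6)
Final position: (-3, -6)
Distance = 0; < 1e-6 -> CLOSED

Answer: yes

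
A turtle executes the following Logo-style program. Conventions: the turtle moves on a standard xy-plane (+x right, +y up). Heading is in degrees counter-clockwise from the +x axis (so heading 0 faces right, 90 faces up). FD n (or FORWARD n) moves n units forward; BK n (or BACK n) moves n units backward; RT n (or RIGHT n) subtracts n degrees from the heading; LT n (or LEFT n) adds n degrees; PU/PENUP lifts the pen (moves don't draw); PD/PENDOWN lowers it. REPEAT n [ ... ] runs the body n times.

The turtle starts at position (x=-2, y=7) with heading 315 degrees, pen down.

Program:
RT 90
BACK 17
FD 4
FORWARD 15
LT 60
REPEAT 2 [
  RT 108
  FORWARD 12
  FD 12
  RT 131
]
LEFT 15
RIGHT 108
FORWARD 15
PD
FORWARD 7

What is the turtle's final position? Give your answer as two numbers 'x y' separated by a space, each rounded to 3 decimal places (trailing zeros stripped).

Executing turtle program step by step:
Start: pos=(-2,7), heading=315, pen down
RT 90: heading 315 -> 225
BK 17: (-2,7) -> (10.021,19.021) [heading=225, draw]
FD 4: (10.021,19.021) -> (7.192,16.192) [heading=225, draw]
FD 15: (7.192,16.192) -> (-3.414,5.586) [heading=225, draw]
LT 60: heading 225 -> 285
REPEAT 2 [
  -- iteration 1/2 --
  RT 108: heading 285 -> 177
  FD 12: (-3.414,5.586) -> (-15.398,6.214) [heading=177, draw]
  FD 12: (-15.398,6.214) -> (-27.381,6.842) [heading=177, draw]
  RT 131: heading 177 -> 46
  -- iteration 2/2 --
  RT 108: heading 46 -> 298
  FD 12: (-27.381,6.842) -> (-21.748,-3.754) [heading=298, draw]
  FD 12: (-21.748,-3.754) -> (-16.114,-14.349) [heading=298, draw]
  RT 131: heading 298 -> 167
]
LT 15: heading 167 -> 182
RT 108: heading 182 -> 74
FD 15: (-16.114,-14.349) -> (-11.979,0.07) [heading=74, draw]
PD: pen down
FD 7: (-11.979,0.07) -> (-10.05,6.799) [heading=74, draw]
Final: pos=(-10.05,6.799), heading=74, 9 segment(s) drawn

Answer: -10.05 6.799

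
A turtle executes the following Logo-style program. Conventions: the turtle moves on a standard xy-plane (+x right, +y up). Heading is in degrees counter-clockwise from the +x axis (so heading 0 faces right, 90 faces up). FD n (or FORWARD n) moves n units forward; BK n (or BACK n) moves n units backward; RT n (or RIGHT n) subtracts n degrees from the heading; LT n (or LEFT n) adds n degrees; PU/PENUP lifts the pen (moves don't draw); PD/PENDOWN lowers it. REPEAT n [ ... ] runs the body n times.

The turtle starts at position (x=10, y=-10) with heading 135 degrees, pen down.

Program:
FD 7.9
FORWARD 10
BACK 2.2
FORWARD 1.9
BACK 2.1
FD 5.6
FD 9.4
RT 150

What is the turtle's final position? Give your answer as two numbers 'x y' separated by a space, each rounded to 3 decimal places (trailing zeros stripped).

Answer: -11.567 11.567

Derivation:
Executing turtle program step by step:
Start: pos=(10,-10), heading=135, pen down
FD 7.9: (10,-10) -> (4.414,-4.414) [heading=135, draw]
FD 10: (4.414,-4.414) -> (-2.657,2.657) [heading=135, draw]
BK 2.2: (-2.657,2.657) -> (-1.102,1.102) [heading=135, draw]
FD 1.9: (-1.102,1.102) -> (-2.445,2.445) [heading=135, draw]
BK 2.1: (-2.445,2.445) -> (-0.96,0.96) [heading=135, draw]
FD 5.6: (-0.96,0.96) -> (-4.92,4.92) [heading=135, draw]
FD 9.4: (-4.92,4.92) -> (-11.567,11.567) [heading=135, draw]
RT 150: heading 135 -> 345
Final: pos=(-11.567,11.567), heading=345, 7 segment(s) drawn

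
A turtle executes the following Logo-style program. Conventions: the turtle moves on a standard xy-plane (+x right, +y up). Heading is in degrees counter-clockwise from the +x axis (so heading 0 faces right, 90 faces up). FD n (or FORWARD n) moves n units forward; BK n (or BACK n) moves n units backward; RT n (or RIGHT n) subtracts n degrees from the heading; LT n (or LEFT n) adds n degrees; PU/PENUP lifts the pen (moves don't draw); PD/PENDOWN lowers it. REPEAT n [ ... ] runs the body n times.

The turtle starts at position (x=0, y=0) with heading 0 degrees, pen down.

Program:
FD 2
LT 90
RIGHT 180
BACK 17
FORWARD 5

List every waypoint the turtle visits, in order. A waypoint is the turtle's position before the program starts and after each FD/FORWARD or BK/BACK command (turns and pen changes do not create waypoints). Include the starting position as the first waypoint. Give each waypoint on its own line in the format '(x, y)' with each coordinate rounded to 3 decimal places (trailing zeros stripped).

Answer: (0, 0)
(2, 0)
(2, 17)
(2, 12)

Derivation:
Executing turtle program step by step:
Start: pos=(0,0), heading=0, pen down
FD 2: (0,0) -> (2,0) [heading=0, draw]
LT 90: heading 0 -> 90
RT 180: heading 90 -> 270
BK 17: (2,0) -> (2,17) [heading=270, draw]
FD 5: (2,17) -> (2,12) [heading=270, draw]
Final: pos=(2,12), heading=270, 3 segment(s) drawn
Waypoints (4 total):
(0, 0)
(2, 0)
(2, 17)
(2, 12)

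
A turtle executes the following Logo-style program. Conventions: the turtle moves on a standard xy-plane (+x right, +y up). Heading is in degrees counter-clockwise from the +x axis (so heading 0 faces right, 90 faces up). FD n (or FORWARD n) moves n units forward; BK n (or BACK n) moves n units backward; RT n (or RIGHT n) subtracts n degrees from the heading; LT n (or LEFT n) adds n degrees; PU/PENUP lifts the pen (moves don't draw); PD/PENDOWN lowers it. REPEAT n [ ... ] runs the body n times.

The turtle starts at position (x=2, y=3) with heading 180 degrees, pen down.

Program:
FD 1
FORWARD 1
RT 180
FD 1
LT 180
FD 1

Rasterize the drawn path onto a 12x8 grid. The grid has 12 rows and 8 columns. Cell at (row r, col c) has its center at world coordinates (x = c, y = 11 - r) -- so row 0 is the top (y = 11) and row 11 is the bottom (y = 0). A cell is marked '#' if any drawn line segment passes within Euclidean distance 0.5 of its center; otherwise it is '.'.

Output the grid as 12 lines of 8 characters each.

Segment 0: (2,3) -> (1,3)
Segment 1: (1,3) -> (0,3)
Segment 2: (0,3) -> (1,3)
Segment 3: (1,3) -> (0,3)

Answer: ........
........
........
........
........
........
........
........
###.....
........
........
........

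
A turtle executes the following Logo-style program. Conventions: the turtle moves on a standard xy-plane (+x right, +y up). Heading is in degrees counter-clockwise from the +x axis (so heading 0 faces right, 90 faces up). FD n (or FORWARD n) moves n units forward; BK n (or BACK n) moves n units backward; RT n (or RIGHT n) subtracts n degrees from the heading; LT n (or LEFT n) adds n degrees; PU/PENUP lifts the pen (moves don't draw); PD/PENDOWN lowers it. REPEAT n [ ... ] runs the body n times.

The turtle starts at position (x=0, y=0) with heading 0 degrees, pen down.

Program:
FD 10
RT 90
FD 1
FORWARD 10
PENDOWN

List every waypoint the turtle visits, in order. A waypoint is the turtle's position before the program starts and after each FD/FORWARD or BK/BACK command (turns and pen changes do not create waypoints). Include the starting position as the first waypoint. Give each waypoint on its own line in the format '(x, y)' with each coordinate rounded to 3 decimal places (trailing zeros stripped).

Executing turtle program step by step:
Start: pos=(0,0), heading=0, pen down
FD 10: (0,0) -> (10,0) [heading=0, draw]
RT 90: heading 0 -> 270
FD 1: (10,0) -> (10,-1) [heading=270, draw]
FD 10: (10,-1) -> (10,-11) [heading=270, draw]
PD: pen down
Final: pos=(10,-11), heading=270, 3 segment(s) drawn
Waypoints (4 total):
(0, 0)
(10, 0)
(10, -1)
(10, -11)

Answer: (0, 0)
(10, 0)
(10, -1)
(10, -11)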